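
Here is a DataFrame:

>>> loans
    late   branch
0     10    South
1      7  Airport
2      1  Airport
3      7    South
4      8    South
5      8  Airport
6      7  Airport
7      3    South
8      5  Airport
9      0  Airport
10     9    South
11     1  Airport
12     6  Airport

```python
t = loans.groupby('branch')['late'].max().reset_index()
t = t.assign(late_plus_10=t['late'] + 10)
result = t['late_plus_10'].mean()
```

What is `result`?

19.0

group by branch, max of late:
branch
Airport     8
South      10
Name: late, dtype: int64
reset_index():
    branch  late
0  Airport     8
1    South    10
add column late_plus_10 = t['late'] + 10:
    branch  late  late_plus_10
0  Airport     8            18
1    South    10            20
Taking the mean of column 'late_plus_10' gives 19.0.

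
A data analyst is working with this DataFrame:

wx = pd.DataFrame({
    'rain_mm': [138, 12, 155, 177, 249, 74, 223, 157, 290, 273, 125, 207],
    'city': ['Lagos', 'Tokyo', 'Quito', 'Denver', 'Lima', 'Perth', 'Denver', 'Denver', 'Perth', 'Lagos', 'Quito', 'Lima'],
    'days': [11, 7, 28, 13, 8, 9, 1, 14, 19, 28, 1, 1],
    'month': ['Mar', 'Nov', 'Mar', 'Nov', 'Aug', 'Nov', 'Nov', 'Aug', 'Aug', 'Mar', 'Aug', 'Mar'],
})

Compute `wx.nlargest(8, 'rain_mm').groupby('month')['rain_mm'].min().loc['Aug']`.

take 8 rows with largest rain_mm:
    rain_mm    city  days month
8       290   Perth    19   Aug
9       273   Lagos    28   Mar
4       249    Lima     8   Aug
6       223  Denver     1   Nov
11      207    Lima     1   Mar
3       177  Denver    13   Nov
7       157  Denver    14   Aug
2       155   Quito    28   Mar
group by month, min of rain_mm:
month
Aug    157
Mar    155
Nov    177
Name: rain_mm, dtype: int64

157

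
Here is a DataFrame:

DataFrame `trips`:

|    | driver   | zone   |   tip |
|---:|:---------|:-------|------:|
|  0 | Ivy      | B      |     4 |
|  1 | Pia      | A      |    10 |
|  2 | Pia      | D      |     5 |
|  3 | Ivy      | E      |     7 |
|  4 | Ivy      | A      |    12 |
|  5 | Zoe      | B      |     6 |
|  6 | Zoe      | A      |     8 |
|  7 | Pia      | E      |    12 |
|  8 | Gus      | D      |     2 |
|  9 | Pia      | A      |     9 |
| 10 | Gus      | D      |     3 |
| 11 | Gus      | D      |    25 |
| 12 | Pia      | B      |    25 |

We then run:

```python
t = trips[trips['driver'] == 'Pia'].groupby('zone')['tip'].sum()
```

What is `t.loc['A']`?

19

filter rows where driver == 'Pia':
   driver zone  tip
1     Pia    A   10
2     Pia    D    5
7     Pia    E   12
9     Pia    A    9
12    Pia    B   25
group by zone, sum of tip:
zone
A    19
B    25
D     5
E    12
Name: tip, dtype: int64
So loc['A'] = 19.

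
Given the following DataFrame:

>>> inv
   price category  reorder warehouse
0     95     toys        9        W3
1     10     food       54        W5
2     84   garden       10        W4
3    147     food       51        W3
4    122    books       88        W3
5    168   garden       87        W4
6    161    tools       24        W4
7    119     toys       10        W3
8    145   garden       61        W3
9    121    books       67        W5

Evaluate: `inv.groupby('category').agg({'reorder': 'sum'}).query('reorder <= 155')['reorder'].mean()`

group by category, sum of reorder:
          reorder
category         
books         155
food          105
garden        158
tools          24
toys           19
filter rows where reorder <= 155:
          reorder
category         
books         155
food          105
tools          24
toys           19

75.75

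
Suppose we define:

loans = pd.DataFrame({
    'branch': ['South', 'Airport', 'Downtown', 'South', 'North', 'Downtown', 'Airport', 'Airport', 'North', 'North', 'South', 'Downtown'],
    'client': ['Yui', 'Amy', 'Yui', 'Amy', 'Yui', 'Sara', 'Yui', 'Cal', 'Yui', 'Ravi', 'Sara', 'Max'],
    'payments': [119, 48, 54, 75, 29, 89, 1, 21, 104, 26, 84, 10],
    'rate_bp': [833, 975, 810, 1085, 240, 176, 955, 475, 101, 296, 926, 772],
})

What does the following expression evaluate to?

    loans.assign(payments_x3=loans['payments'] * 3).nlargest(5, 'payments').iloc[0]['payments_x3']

add column payments_x3 = loans['payments'] * 3:
      branch client  payments  rate_bp  payments_x3
0      South    Yui       119      833          357
1    Airport    Amy        48      975          144
2   Downtown    Yui        54      810          162
3      South    Amy        75     1085          225
4      North    Yui        29      240           87
5   Downtown   Sara        89      176          267
6    Airport    Yui         1      955            3
7    Airport    Cal        21      475           63
8      North    Yui       104      101          312
9      North   Ravi        26      296           78
10     South   Sara        84      926          252
11  Downtown    Max        10      772           30
take 5 rows with largest payments:
      branch client  payments  rate_bp  payments_x3
0      South    Yui       119      833          357
8      North    Yui       104      101          312
5   Downtown   Sara        89      176          267
10     South   Sara        84      926          252
3      South    Amy        75     1085          225
The value at position 0, column 'payments_x3' is 357.

357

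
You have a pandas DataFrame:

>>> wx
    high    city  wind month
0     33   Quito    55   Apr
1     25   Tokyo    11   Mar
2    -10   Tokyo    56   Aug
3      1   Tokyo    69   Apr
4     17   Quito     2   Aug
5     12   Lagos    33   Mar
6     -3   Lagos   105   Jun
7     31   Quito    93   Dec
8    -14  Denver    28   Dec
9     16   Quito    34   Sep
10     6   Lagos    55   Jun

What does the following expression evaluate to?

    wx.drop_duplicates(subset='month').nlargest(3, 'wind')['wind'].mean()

drop duplicate month (keep=first):
   high   city  wind month
0    33  Quito    55   Apr
1    25  Tokyo    11   Mar
2   -10  Tokyo    56   Aug
6    -3  Lagos   105   Jun
7    31  Quito    93   Dec
9    16  Quito    34   Sep
take 3 rows with largest wind:
   high   city  wind month
6    -3  Lagos   105   Jun
7    31  Quito    93   Dec
2   -10  Tokyo    56   Aug
Finally, mean of column 'wind' = 84.6666666667.

84.6666666667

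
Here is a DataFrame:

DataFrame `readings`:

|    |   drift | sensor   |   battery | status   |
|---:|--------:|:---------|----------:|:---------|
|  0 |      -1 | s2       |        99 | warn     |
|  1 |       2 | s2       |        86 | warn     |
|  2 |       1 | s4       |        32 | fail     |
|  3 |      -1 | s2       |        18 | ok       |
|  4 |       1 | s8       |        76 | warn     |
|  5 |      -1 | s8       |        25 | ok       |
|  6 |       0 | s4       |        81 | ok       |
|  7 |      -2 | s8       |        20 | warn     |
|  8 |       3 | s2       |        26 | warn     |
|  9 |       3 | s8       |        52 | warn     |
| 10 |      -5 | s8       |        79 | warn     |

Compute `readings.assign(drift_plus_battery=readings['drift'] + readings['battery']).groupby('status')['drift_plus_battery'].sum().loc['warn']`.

add column drift_plus_battery = readings['drift'] + readings['battery']:
    drift sensor  battery status  drift_plus_battery
0      -1     s2       99   warn                  98
1       2     s2       86   warn                  88
2       1     s4       32   fail                  33
3      -1     s2       18     ok                  17
4       1     s8       76   warn                  77
5      -1     s8       25     ok                  24
6       0     s4       81     ok                  81
7      -2     s8       20   warn                  18
8       3     s2       26   warn                  29
9       3     s8       52   warn                  55
10     -5     s8       79   warn                  74
group by status, sum of drift_plus_battery:
status
fail     33
ok      122
warn    439
Name: drift_plus_battery, dtype: int64
Finally, value at index 'warn' = 439.

439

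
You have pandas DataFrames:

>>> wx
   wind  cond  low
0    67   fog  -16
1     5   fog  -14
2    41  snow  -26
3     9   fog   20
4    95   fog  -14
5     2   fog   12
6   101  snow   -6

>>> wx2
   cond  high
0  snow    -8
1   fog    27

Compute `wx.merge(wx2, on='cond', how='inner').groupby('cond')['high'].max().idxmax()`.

merge on 'cond' (how='inner') → 7 rows:
   wind  cond  low  high
0    67   fog  -16    27
1     5   fog  -14    27
2    41  snow  -26    -8
3     9   fog   20    27
4    95   fog  -14    27
5     2   fog   12    27
6   101  snow   -6    -8
group by cond, max of high:
cond
fog     27
snow    -8
Name: high, dtype: int64
So idxmax() = fog.

fog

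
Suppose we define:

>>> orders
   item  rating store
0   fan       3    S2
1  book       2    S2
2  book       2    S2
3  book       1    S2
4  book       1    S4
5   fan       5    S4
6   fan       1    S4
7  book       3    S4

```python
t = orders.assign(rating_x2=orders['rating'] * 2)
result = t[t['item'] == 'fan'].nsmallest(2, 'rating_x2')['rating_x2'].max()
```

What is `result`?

6

add column rating_x2 = orders['rating'] * 2:
   item  rating store  rating_x2
0   fan       3    S2          6
1  book       2    S2          4
2  book       2    S2          4
3  book       1    S2          2
4  book       1    S4          2
5   fan       5    S4         10
6   fan       1    S4          2
7  book       3    S4          6
filter rows where item == 'fan':
  item  rating store  rating_x2
0  fan       3    S2          6
5  fan       5    S4         10
6  fan       1    S4          2
take 2 rows with smallest rating_x2:
  item  rating store  rating_x2
6  fan       1    S4          2
0  fan       3    S2          6
The max of column 'rating_x2' is 6.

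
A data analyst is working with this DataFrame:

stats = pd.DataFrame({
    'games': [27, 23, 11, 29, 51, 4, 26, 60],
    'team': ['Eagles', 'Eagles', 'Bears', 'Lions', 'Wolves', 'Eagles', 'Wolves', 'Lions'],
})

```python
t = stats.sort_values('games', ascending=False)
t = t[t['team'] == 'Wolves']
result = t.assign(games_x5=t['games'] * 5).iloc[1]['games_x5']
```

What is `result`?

130

sort by games descending:
   games    team
7     60   Lions
4     51  Wolves
3     29   Lions
0     27  Eagles
6     26  Wolves
1     23  Eagles
2     11   Bears
5      4  Eagles
filter rows where team == 'Wolves':
   games    team
4     51  Wolves
6     26  Wolves
add column games_x5 = t['games'] * 5:
   games    team  games_x5
4     51  Wolves       255
6     26  Wolves       130
Taking the value at position 1, column 'games_x5' gives 130.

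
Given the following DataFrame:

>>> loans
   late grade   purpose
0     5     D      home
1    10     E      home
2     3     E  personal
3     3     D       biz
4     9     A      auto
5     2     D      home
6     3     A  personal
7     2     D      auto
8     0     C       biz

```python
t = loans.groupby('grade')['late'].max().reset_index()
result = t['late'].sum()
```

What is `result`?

24

group by grade, max of late:
grade
A     9
C     0
D     5
E    10
Name: late, dtype: int64
reset_index():
  grade  late
0     A     9
1     C     0
2     D     5
3     E    10
Hence 24.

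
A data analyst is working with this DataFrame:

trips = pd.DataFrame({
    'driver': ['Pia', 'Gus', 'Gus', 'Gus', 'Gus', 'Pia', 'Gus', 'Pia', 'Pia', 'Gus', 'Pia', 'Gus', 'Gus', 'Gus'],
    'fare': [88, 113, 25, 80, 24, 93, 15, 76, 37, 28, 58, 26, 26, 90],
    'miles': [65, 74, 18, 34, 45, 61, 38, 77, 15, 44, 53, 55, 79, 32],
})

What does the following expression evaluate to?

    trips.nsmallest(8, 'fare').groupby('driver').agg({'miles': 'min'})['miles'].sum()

33

take 8 rows with smallest fare:
   driver  fare  miles
6     Gus    15     38
4     Gus    24     45
2     Gus    25     18
11    Gus    26     55
12    Gus    26     79
9     Gus    28     44
8     Pia    37     15
10    Pia    58     53
group by driver, min of miles:
        miles
driver       
Gus        18
Pia        15
Then the sum of column 'miles': 33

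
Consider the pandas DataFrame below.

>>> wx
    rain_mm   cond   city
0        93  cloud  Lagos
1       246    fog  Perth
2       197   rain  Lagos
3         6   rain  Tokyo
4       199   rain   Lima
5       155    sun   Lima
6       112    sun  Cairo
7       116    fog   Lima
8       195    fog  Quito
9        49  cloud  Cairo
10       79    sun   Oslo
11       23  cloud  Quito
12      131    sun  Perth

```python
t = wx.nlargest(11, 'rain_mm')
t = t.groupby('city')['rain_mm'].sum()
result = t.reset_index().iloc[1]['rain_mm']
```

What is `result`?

take 11 rows with largest rain_mm:
    rain_mm   cond   city
1       246    fog  Perth
4       199   rain   Lima
2       197   rain  Lagos
8       195    fog  Quito
5       155    sun   Lima
12      131    sun  Perth
7       116    fog   Lima
6       112    sun  Cairo
0        93  cloud  Lagos
10       79    sun   Oslo
9        49  cloud  Cairo
group by city, sum of rain_mm:
city
Cairo    161
Lagos    290
Lima     470
Oslo      79
Perth    377
Quito    195
Name: rain_mm, dtype: int64
reset_index():
    city  rain_mm
0  Cairo      161
1  Lagos      290
2   Lima      470
3   Oslo       79
4  Perth      377
5  Quito      195

290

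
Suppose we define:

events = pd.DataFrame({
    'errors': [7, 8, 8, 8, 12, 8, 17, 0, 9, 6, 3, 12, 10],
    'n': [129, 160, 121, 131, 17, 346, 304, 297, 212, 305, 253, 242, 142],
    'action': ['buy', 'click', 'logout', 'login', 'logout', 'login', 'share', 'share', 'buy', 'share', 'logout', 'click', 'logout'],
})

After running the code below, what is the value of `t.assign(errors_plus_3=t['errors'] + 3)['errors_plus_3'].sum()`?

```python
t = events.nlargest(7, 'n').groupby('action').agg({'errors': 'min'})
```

take 7 rows with largest n:
    errors    n  action
5        8  346   login
9        6  305   share
6       17  304   share
7        0  297   share
10       3  253  logout
11      12  242   click
8        9  212     buy
group by action, min of errors:
        errors
action        
buy          9
click       12
login        8
logout       3
share        0
add column errors_plus_3 = t['errors'] + 3:
        errors  errors_plus_3
action                       
buy          9             12
click       12             15
login        8             11
logout       3              6
share        0              3

47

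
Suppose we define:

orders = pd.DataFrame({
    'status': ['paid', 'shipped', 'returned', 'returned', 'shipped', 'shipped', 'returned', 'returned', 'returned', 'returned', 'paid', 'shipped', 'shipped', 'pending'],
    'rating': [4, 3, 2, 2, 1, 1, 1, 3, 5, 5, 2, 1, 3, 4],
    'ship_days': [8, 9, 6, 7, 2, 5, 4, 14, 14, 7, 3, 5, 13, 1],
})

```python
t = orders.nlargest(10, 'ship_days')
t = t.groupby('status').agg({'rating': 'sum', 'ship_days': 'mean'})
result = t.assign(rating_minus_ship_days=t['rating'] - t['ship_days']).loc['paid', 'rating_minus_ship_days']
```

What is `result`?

take 10 rows with largest ship_days:
      status  rating  ship_days
7   returned       3         14
8   returned       5         14
12   shipped       3         13
1    shipped       3          9
0       paid       4          8
3   returned       2          7
9   returned       5          7
2   returned       2          6
5    shipped       1          5
11   shipped       1          5
group by status: sum(rating), mean(ship_days):
          rating  ship_days
status                     
paid           4        8.0
returned      17        9.6
shipped        8        8.0
add column rating_minus_ship_days = t['rating'] - t['ship_days']:
          rating  ship_days  rating_minus_ship_days
status                                             
paid           4        8.0                    -4.0
returned      17        9.6                     7.4
shipped        8        8.0                     0.0

-4.0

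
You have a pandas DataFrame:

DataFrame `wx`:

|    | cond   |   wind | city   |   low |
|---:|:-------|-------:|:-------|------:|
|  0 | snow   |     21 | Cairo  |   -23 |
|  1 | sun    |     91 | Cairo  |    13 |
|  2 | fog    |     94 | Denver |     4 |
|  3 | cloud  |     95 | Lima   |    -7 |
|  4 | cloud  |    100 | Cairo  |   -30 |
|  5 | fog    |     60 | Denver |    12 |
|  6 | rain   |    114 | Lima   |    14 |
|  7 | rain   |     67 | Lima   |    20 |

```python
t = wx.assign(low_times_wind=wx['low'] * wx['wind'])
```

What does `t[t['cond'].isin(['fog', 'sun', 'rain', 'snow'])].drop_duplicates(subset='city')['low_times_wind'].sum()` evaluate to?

1489

add column low_times_wind = wx['low'] * wx['wind']:
    cond  wind    city  low  low_times_wind
0   snow    21   Cairo  -23            -483
1    sun    91   Cairo   13            1183
2    fog    94  Denver    4             376
3  cloud    95    Lima   -7            -665
4  cloud   100   Cairo  -30           -3000
5    fog    60  Denver   12             720
6   rain   114    Lima   14            1596
7   rain    67    Lima   20            1340
filter rows where cond in ['fog', 'sun', 'rain', 'snow']:
   cond  wind    city  low  low_times_wind
0  snow    21   Cairo  -23            -483
1   sun    91   Cairo   13            1183
2   fog    94  Denver    4             376
5   fog    60  Denver   12             720
6  rain   114    Lima   14            1596
7  rain    67    Lima   20            1340
drop duplicate city (keep=first):
   cond  wind    city  low  low_times_wind
0  snow    21   Cairo  -23            -483
2   fog    94  Denver    4             376
6  rain   114    Lima   14            1596
Finally, sum of column 'low_times_wind' = 1489.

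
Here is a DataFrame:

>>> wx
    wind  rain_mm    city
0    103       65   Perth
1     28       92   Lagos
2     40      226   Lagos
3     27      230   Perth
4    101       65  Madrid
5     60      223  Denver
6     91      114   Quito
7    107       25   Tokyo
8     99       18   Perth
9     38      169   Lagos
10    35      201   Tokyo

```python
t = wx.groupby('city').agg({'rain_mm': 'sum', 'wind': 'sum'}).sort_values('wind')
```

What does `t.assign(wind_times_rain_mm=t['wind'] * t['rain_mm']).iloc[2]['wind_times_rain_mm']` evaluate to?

6565

group by city: sum(rain_mm), sum(wind):
        rain_mm  wind
city                 
Denver      223    60
Lagos       487   106
Madrid       65   101
Perth       313   229
Quito       114    91
Tokyo       226   142
sort by wind:
        rain_mm  wind
city                 
Denver      223    60
Quito       114    91
Madrid       65   101
Lagos       487   106
Tokyo       226   142
Perth       313   229
add column wind_times_rain_mm = t['wind'] * t['rain_mm']:
        rain_mm  wind  wind_times_rain_mm
city                                     
Denver      223    60               13380
Quito       114    91               10374
Madrid       65   101                6565
Lagos       487   106               51622
Tokyo       226   142               32092
Perth       313   229               71677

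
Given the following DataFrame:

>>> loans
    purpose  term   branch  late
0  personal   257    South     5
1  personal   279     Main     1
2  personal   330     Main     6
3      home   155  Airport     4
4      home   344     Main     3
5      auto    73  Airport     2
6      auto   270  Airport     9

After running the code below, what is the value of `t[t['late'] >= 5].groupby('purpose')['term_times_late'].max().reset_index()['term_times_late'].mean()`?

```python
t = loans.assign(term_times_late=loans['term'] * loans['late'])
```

add column term_times_late = loans['term'] * loans['late']:
    purpose  term   branch  late  term_times_late
0  personal   257    South     5             1285
1  personal   279     Main     1              279
2  personal   330     Main     6             1980
3      home   155  Airport     4              620
4      home   344     Main     3             1032
5      auto    73  Airport     2              146
6      auto   270  Airport     9             2430
filter rows where late >= 5:
    purpose  term   branch  late  term_times_late
0  personal   257    South     5             1285
2  personal   330     Main     6             1980
6      auto   270  Airport     9             2430
group by purpose, max of term_times_late:
purpose
auto        2430
personal    1980
Name: term_times_late, dtype: int64
reset_index():
    purpose  term_times_late
0      auto             2430
1  personal             1980
Reading off the mean of column 'term_times_late', we get 2205.0.

2205.0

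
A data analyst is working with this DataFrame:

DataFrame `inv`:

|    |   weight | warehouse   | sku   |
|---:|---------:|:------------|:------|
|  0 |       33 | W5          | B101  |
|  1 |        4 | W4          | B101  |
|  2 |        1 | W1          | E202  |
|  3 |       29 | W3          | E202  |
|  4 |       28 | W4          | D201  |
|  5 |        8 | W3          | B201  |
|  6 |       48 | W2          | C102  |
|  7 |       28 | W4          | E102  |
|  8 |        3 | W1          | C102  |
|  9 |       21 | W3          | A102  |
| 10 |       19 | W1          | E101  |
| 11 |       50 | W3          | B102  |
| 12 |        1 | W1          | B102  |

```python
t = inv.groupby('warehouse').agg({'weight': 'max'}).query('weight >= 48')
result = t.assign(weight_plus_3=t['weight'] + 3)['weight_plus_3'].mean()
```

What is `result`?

group by warehouse, max of weight:
           weight
warehouse        
W1             19
W2             48
W3             50
W4             28
W5             33
filter rows where weight >= 48:
           weight
warehouse        
W2             48
W3             50
add column weight_plus_3 = t['weight'] + 3:
           weight  weight_plus_3
warehouse                       
W2             48             51
W3             50             53
Reading off the mean of column 'weight_plus_3', we get 52.0.

52.0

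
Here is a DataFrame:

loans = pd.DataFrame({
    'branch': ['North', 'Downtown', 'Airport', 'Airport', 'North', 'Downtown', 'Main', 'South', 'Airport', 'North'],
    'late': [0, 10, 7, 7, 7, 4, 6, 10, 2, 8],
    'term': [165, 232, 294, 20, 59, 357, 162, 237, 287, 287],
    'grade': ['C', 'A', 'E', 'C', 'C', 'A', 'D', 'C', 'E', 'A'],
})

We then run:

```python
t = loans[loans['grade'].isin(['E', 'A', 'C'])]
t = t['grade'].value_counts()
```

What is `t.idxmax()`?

filter rows where grade in ['E', 'A', 'C']:
     branch  late  term grade
0     North     0   165     C
1  Downtown    10   232     A
2   Airport     7   294     E
3   Airport     7    20     C
4     North     7    59     C
5  Downtown     4   357     A
7     South    10   237     C
8   Airport     2   287     E
9     North     8   287     A
value_counts of grade:
grade
C    4
A    3
E    2
Name: count, dtype: int64
Taking the label with the largest value gives C.

C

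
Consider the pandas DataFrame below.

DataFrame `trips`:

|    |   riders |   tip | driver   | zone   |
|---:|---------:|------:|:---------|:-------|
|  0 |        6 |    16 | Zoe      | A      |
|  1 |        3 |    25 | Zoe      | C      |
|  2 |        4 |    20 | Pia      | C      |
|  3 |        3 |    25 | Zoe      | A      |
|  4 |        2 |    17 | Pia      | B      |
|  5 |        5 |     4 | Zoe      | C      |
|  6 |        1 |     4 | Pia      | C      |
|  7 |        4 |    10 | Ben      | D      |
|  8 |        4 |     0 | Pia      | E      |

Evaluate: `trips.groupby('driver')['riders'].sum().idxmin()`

group by driver, sum of riders:
driver
Ben     4
Pia    11
Zoe    17
Name: riders, dtype: int64
So idxmin() = Ben.

Ben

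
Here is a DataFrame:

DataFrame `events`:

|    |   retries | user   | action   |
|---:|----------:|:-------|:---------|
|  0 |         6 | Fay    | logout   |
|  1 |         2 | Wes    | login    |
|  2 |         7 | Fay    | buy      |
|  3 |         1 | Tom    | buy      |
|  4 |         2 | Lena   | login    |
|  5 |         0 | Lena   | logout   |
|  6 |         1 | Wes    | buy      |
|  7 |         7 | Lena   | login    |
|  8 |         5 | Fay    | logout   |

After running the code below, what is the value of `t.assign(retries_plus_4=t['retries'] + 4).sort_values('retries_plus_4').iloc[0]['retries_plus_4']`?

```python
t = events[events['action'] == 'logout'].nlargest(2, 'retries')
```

9

filter rows where action == 'logout':
   retries  user  action
0        6   Fay  logout
5        0  Lena  logout
8        5   Fay  logout
take 2 rows with largest retries:
   retries user  action
0        6  Fay  logout
8        5  Fay  logout
add column retries_plus_4 = t['retries'] + 4:
   retries user  action  retries_plus_4
0        6  Fay  logout              10
8        5  Fay  logout               9
sort by retries_plus_4:
   retries user  action  retries_plus_4
8        5  Fay  logout               9
0        6  Fay  logout              10
Taking the value at position 0, column 'retries_plus_4' gives 9.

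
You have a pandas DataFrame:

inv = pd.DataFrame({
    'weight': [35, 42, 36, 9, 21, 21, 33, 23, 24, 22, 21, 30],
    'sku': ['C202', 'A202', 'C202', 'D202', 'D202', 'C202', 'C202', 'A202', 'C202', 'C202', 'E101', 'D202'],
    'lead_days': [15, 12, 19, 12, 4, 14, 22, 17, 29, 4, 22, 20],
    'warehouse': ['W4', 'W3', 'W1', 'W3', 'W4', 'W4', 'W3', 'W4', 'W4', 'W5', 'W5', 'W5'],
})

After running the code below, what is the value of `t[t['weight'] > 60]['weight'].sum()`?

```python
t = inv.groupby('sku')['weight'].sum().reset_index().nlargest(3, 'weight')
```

236

group by sku, sum of weight:
sku
A202     65
C202    171
D202     60
E101     21
Name: weight, dtype: int64
reset_index():
    sku  weight
0  A202      65
1  C202     171
2  D202      60
3  E101      21
take 3 rows with largest weight:
    sku  weight
1  C202     171
0  A202      65
2  D202      60
filter rows where weight > 60:
    sku  weight
1  C202     171
0  A202      65
Then the sum of column 'weight': 236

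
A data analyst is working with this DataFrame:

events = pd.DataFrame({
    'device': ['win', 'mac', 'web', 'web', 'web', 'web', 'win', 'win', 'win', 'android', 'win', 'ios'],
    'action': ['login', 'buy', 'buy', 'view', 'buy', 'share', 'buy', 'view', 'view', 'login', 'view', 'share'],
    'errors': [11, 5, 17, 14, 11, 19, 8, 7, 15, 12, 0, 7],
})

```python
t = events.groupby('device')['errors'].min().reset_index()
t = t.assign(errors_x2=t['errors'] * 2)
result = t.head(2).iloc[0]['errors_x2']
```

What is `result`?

group by device, min of errors:
device
android    12
ios         7
mac         5
web        11
win         0
Name: errors, dtype: int64
reset_index():
    device  errors
0  android      12
1      ios       7
2      mac       5
3      web      11
4      win       0
add column errors_x2 = t['errors'] * 2:
    device  errors  errors_x2
0  android      12         24
1      ios       7         14
2      mac       5         10
3      web      11         22
4      win       0          0
take first 2 rows:
    device  errors  errors_x2
0  android      12         24
1      ios       7         14
Taking the value at position 0, column 'errors_x2' gives 24.

24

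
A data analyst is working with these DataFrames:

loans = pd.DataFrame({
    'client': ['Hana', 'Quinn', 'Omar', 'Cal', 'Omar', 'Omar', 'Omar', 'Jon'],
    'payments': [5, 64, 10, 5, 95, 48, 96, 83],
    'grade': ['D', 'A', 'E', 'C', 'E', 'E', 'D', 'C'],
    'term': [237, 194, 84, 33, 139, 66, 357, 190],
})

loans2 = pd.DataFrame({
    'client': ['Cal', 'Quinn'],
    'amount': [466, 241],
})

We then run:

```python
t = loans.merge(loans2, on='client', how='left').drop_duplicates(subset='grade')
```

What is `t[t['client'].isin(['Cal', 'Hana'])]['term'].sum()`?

merge on 'client' (how='left') → 8 rows:
  client  payments grade  term  amount
0   Hana         5     D   237     NaN
1  Quinn        64     A   194   241.0
2   Omar        10     E    84     NaN
3    Cal         5     C    33   466.0
4   Omar        95     E   139     NaN
5   Omar        48     E    66     NaN
6   Omar        96     D   357     NaN
7    Jon        83     C   190     NaN
drop duplicate grade (keep=first):
  client  payments grade  term  amount
0   Hana         5     D   237     NaN
1  Quinn        64     A   194   241.0
2   Omar        10     E    84     NaN
3    Cal         5     C    33   466.0
filter rows where client in ['Cal', 'Hana']:
  client  payments grade  term  amount
0   Hana         5     D   237     NaN
3    Cal         5     C    33   466.0
sum of column 'term' → 270

270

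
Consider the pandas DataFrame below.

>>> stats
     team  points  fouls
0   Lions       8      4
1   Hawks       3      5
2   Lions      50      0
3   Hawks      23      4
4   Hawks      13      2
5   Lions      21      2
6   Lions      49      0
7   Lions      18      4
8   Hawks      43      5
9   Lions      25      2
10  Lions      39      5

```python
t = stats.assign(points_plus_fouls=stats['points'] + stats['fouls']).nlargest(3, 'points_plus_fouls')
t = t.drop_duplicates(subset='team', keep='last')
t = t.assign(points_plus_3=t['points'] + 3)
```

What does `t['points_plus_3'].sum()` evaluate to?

add column points_plus_fouls = stats['points'] + stats['fouls']:
     team  points  fouls  points_plus_fouls
0   Lions       8      4                 12
1   Hawks       3      5                  8
2   Lions      50      0                 50
3   Hawks      23      4                 27
4   Hawks      13      2                 15
5   Lions      21      2                 23
6   Lions      49      0                 49
7   Lions      18      4                 22
8   Hawks      43      5                 48
9   Lions      25      2                 27
10  Lions      39      5                 44
take 3 rows with largest points_plus_fouls:
    team  points  fouls  points_plus_fouls
2  Lions      50      0                 50
6  Lions      49      0                 49
8  Hawks      43      5                 48
drop duplicate team (keep=last):
    team  points  fouls  points_plus_fouls
6  Lions      49      0                 49
8  Hawks      43      5                 48
add column points_plus_3 = t['points'] + 3:
    team  points  fouls  points_plus_fouls  points_plus_3
6  Lions      49      0                 49             52
8  Hawks      43      5                 48             46
Hence 98.

98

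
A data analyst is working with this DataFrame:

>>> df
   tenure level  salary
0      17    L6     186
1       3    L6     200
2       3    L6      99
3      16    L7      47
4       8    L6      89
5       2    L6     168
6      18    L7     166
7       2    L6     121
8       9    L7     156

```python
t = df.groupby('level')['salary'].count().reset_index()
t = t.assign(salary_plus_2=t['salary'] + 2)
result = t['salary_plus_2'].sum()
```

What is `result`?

13

group by level, count of salary:
level
L6    6
L7    3
Name: salary, dtype: int64
reset_index():
  level  salary
0    L6       6
1    L7       3
add column salary_plus_2 = t['salary'] + 2:
  level  salary  salary_plus_2
0    L6       6              8
1    L7       3              5
Finally, sum of column 'salary_plus_2' = 13.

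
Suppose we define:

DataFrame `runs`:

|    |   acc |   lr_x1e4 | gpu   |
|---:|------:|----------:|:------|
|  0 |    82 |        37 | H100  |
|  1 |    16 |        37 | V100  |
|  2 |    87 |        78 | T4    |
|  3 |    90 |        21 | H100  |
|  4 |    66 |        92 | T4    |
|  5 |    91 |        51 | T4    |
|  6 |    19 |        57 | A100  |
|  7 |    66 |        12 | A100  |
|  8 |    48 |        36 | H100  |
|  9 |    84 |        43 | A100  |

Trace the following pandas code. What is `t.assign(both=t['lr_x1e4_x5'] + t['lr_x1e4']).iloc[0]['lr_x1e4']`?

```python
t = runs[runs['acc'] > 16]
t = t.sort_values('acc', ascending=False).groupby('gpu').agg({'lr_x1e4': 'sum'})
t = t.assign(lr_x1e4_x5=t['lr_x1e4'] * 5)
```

112

filter rows where acc > 16:
   acc  lr_x1e4   gpu
0   82       37  H100
2   87       78    T4
3   90       21  H100
4   66       92    T4
5   91       51    T4
6   19       57  A100
7   66       12  A100
8   48       36  H100
9   84       43  A100
sort by acc descending:
   acc  lr_x1e4   gpu
5   91       51    T4
3   90       21  H100
2   87       78    T4
9   84       43  A100
0   82       37  H100
4   66       92    T4
7   66       12  A100
8   48       36  H100
6   19       57  A100
group by gpu, sum of lr_x1e4:
      lr_x1e4
gpu          
A100      112
H100       94
T4        221
add column lr_x1e4_x5 = t['lr_x1e4'] * 5:
      lr_x1e4  lr_x1e4_x5
gpu                      
A100      112         560
H100       94         470
T4        221        1105
add column both = t['lr_x1e4_x5'] + t['lr_x1e4']:
      lr_x1e4  lr_x1e4_x5  both
gpu                            
A100      112         560   672
H100       94         470   564
T4        221        1105  1326
Reading off the value at position 0, column 'lr_x1e4', we get 112.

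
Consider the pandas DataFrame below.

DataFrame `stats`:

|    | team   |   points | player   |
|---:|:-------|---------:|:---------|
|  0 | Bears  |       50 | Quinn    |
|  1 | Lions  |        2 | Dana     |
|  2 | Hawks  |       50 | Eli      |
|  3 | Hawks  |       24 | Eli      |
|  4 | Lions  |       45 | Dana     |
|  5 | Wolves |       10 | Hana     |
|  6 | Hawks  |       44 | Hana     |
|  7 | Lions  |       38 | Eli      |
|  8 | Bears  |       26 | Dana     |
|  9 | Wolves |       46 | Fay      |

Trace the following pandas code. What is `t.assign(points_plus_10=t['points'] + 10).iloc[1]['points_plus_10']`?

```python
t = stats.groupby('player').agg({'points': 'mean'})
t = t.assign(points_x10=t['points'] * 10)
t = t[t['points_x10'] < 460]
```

47.3333333333

group by player, mean of points:
           points
player           
Dana    24.333333
Eli     37.333333
Fay     46.000000
Hana    27.000000
Quinn   50.000000
add column points_x10 = t['points'] * 10:
           points  points_x10
player                       
Dana    24.333333  243.333333
Eli     37.333333  373.333333
Fay     46.000000  460.000000
Hana    27.000000  270.000000
Quinn   50.000000  500.000000
filter rows where points_x10 < 460:
           points  points_x10
player                       
Dana    24.333333  243.333333
Eli     37.333333  373.333333
Hana    27.000000  270.000000
add column points_plus_10 = t['points'] + 10:
           points  points_x10  points_plus_10
player                                       
Dana    24.333333  243.333333       34.333333
Eli     37.333333  373.333333       47.333333
Hana    27.000000  270.000000       37.000000
Reading off the value at position 1, column 'points_plus_10', we get 47.3333333333.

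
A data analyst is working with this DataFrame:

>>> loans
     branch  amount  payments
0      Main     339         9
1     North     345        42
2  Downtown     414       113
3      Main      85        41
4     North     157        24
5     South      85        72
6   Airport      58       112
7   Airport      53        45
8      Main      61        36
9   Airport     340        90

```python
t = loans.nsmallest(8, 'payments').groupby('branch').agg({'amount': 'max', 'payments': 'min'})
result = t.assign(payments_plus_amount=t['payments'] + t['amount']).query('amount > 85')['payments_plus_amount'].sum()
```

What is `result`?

take 8 rows with smallest payments:
    branch  amount  payments
0     Main     339         9
4    North     157        24
8     Main      61        36
3     Main      85        41
1    North     345        42
7  Airport      53        45
5    South      85        72
9  Airport     340        90
group by branch: max(amount), min(payments):
         amount  payments
branch                   
Airport     340        45
Main        339         9
North       345        24
South        85        72
add column payments_plus_amount = t['payments'] + t['amount']:
         amount  payments  payments_plus_amount
branch                                         
Airport     340        45                   385
Main        339         9                   348
North       345        24                   369
South        85        72                   157
filter rows where amount > 85:
         amount  payments  payments_plus_amount
branch                                         
Airport     340        45                   385
Main        339         9                   348
North       345        24                   369

1102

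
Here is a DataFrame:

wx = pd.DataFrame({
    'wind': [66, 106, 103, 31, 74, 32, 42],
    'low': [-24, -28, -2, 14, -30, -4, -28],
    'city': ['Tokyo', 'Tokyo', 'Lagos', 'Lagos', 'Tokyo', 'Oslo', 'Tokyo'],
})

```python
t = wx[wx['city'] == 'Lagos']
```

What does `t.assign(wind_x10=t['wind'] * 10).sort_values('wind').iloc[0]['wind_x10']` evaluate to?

310

filter rows where city == 'Lagos':
   wind  low   city
2   103   -2  Lagos
3    31   14  Lagos
add column wind_x10 = t['wind'] * 10:
   wind  low   city  wind_x10
2   103   -2  Lagos      1030
3    31   14  Lagos       310
sort by wind:
   wind  low   city  wind_x10
3    31   14  Lagos       310
2   103   -2  Lagos      1030
Taking the value at position 0, column 'wind_x10' gives 310.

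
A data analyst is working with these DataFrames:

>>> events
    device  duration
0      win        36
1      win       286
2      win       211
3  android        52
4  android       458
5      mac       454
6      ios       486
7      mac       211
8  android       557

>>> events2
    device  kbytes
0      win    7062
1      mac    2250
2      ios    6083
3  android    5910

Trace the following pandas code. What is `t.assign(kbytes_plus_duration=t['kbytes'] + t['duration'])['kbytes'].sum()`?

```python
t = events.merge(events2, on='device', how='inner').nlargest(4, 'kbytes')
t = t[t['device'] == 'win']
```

merge on 'device' (how='inner') → 9 rows:
    device  duration  kbytes
0      win        36    7062
1      win       286    7062
2      win       211    7062
3  android        52    5910
4  android       458    5910
5      mac       454    2250
6      ios       486    6083
7      mac       211    2250
8  android       557    5910
take 4 rows with largest kbytes:
  device  duration  kbytes
0    win        36    7062
1    win       286    7062
2    win       211    7062
6    ios       486    6083
filter rows where device == 'win':
  device  duration  kbytes
0    win        36    7062
1    win       286    7062
2    win       211    7062
add column kbytes_plus_duration = t['kbytes'] + t['duration']:
  device  duration  kbytes  kbytes_plus_duration
0    win        36    7062                  7098
1    win       286    7062                  7348
2    win       211    7062                  7273
Hence 21186.

21186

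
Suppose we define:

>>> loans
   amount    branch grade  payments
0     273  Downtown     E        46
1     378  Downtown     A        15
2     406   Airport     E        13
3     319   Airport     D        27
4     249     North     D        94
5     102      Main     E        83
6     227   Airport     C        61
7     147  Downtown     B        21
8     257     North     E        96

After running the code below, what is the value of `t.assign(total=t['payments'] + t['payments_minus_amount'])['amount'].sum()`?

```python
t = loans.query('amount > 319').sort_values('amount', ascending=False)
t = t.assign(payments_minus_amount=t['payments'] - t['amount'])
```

filter rows where amount > 319:
   amount    branch grade  payments
1     378  Downtown     A        15
2     406   Airport     E        13
sort by amount descending:
   amount    branch grade  payments
2     406   Airport     E        13
1     378  Downtown     A        15
add column payments_minus_amount = t['payments'] - t['amount']:
   amount    branch grade  payments  payments_minus_amount
2     406   Airport     E        13                   -393
1     378  Downtown     A        15                   -363
add column total = t['payments'] + t['payments_minus_amount']:
   amount    branch grade  payments  payments_minus_amount  total
2     406   Airport     E        13                   -393   -380
1     378  Downtown     A        15                   -363   -348
sum of column 'amount' → 784

784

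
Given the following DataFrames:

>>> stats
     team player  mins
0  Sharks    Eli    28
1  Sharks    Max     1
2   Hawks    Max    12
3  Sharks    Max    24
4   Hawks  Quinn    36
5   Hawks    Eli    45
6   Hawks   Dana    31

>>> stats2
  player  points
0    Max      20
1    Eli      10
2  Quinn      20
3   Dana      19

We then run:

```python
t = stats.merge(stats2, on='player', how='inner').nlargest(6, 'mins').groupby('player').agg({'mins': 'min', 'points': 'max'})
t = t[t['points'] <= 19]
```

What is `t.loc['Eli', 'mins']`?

28

merge on 'player' (how='inner') → 7 rows:
     team player  mins  points
0  Sharks    Eli    28      10
1  Sharks    Max     1      20
2   Hawks    Max    12      20
3  Sharks    Max    24      20
4   Hawks  Quinn    36      20
5   Hawks    Eli    45      10
6   Hawks   Dana    31      19
take 6 rows with largest mins:
     team player  mins  points
5   Hawks    Eli    45      10
4   Hawks  Quinn    36      20
6   Hawks   Dana    31      19
0  Sharks    Eli    28      10
3  Sharks    Max    24      20
2   Hawks    Max    12      20
group by player: min(mins), max(points):
        mins  points
player              
Dana      31      19
Eli       28      10
Max       12      20
Quinn     36      20
filter rows where points <= 19:
        mins  points
player              
Dana      31      19
Eli       28      10
So loc['Eli', 'mins'] = 28.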